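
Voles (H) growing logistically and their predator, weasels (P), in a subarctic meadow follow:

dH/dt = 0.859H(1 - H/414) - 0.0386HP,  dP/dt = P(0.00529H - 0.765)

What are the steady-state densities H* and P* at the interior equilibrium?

H* ≈ 145, P* ≈ 14.5

From dP/dt = 0 with P > 0: 0.00529H* = 0.765, so H* = 145.
Substitute into dH/dt = 0: 0.859(1 - 145/414) = 0.0386P*.
The bracket is 0.651, giving P* = 0.559/0.0386 = 14.5.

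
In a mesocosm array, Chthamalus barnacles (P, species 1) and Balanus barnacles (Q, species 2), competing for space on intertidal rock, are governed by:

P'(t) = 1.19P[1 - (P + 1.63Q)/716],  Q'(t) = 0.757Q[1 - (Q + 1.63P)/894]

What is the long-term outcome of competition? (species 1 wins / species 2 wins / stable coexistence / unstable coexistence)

Compare the nullcline intercepts: K1/α12 = 716/1.63 = 439 < K2 = 894; K2/α21 = 894/1.63 = 548 < K1 = 716.
Since both are reversed, neither can invade when rare; the interior point is a saddle.

unstable coexistence (outcome depends on initial conditions)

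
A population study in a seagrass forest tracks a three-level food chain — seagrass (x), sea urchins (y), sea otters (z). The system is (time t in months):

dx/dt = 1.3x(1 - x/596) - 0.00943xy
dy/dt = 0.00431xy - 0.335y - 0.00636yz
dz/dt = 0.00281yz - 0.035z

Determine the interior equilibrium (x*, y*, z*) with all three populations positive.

From dz/dt = 0: 0.00281y* = 0.035, so y* = 12.5.
From dx/dt = 0: 1.3(1 - x*/596) = 0.00943·12.5, giving x* = 596·(1 - 0.0904) = 542.
From dy/dt = 0: 0.00431·542 - 0.335 = 0.00636z*, so z* = 2/0.00636 = 315.

x* ≈ 542, y* ≈ 12.5, z* ≈ 315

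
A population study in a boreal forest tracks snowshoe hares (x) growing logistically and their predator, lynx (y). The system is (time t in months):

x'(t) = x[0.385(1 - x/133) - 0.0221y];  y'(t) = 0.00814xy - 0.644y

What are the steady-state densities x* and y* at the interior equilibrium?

From dy/dt = 0 with y > 0: 0.00814x* = 0.644, so x* = 79.1.
Substitute into dx/dt = 0: 0.385(1 - 79.1/133) = 0.0221y*.
The bracket is 0.405, giving y* = 0.156/0.0221 = 7.06.

x* ≈ 79.1, y* ≈ 7.06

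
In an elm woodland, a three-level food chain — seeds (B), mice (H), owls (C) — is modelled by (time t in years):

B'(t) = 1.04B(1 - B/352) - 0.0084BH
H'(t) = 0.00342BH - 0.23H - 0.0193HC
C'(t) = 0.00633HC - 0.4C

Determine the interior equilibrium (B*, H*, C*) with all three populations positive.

B* ≈ 172, H* ≈ 63.2, C* ≈ 18.6

From dC/dt = 0: 0.00633H* = 0.4, so H* = 63.2.
From dB/dt = 0: 1.04(1 - B*/352) = 0.0084·63.2, giving B* = 352·(1 - 0.51) = 172.
From dH/dt = 0: 0.00342·172 - 0.23 = 0.0193C*, so C* = 0.359/0.0193 = 18.6.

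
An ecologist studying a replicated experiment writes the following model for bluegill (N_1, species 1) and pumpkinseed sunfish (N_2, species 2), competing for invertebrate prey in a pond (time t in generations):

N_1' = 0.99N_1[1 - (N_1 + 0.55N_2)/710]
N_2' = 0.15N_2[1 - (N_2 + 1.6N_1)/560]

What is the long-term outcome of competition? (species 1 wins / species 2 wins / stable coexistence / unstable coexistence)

Compare the nullcline intercepts: K1/α12 = 710/0.55 = 1290 > K2 = 560; K2/α21 = 560/1.6 = 350 < K1 = 710.
Since the inequalities point opposite ways, species 1 can invade but species 2 cannot.

species 1 excludes species 2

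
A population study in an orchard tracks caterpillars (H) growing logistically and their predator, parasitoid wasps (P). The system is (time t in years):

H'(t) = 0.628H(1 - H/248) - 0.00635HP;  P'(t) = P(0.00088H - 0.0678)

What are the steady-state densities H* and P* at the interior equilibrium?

H* ≈ 77, P* ≈ 68.2

From dP/dt = 0 with P > 0: 0.00088H* = 0.0678, so H* = 77.
Substitute into dH/dt = 0: 0.628(1 - 77/248) = 0.00635P*.
The bracket is 0.689, giving P* = 0.433/0.00635 = 68.2.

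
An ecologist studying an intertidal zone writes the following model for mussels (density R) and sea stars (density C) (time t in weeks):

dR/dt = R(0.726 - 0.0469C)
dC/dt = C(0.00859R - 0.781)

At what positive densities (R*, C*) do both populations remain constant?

R* ≈ 90.9, C* ≈ 15.5

Set dC/dt = 0 with C > 0: 0.00859R - 0.781 = 0, so R* = 0.781/0.00859 = 90.9.
Set dR/dt = 0 with R > 0: 0.726 - 0.0469C = 0, so C* = 0.726/0.0469 = 15.5.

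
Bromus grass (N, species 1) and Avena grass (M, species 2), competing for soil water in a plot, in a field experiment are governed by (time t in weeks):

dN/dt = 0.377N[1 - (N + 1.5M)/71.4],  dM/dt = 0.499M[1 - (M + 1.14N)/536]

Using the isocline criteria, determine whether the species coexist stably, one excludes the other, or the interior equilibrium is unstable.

Compare the nullcline intercepts: K1/α12 = 71.4/1.5 = 47.6 < K2 = 536; K2/α21 = 536/1.14 = 470 > K1 = 71.4.
Since the inequalities point opposite ways, species 2 can invade but species 1 cannot.

species 2 excludes species 1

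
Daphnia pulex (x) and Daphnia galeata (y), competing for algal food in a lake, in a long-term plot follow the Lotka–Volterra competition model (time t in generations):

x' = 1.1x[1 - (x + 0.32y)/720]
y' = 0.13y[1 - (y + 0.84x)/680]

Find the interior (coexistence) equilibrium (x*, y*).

Setting both brackets to zero gives the nullclines x + 0.32y = 720 and 0.84x + y = 680.
Substituting y = 680 - 0.84x into the first: x(1 - 0.32·0.84) = 720 - 0.32·680.
So x* = 502/0.731 = 687, and then y* = 680 - 0.84·687 = 103.

x* ≈ 687, y* ≈ 103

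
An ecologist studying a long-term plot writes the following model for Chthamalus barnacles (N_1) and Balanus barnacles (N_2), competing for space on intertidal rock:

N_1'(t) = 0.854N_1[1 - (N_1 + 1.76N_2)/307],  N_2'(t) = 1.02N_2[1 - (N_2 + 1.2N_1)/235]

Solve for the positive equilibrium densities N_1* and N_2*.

N_1* ≈ 95.9, N_2* ≈ 120

Setting both brackets to zero gives the nullclines N_1 + 1.76N_2 = 307 and 1.2N_1 + N_2 = 235.
Substituting N_2 = 235 - 1.2N_1 into the first: N_1(1 - 1.76·1.2) = 307 - 1.76·235.
So N_1* = -107/-1.11 = 95.9, and then N_2* = 235 - 1.2·95.9 = 120.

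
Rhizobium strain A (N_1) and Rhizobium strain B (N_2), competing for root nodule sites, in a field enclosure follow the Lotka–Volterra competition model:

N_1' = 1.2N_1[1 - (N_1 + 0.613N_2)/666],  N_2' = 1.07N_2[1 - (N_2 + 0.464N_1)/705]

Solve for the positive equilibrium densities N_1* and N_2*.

N_1* ≈ 327, N_2* ≈ 553

Setting both brackets to zero gives the nullclines N_1 + 0.613N_2 = 666 and 0.464N_1 + N_2 = 705.
Substituting N_2 = 705 - 0.464N_1 into the first: N_1(1 - 0.613·0.464) = 666 - 0.613·705.
So N_1* = 234/0.716 = 327, and then N_2* = 705 - 0.464·327 = 553.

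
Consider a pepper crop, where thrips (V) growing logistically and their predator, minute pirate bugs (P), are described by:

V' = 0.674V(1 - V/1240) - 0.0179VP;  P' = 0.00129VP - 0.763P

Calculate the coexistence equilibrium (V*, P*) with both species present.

V* ≈ 591, P* ≈ 19.7

From dP/dt = 0 with P > 0: 0.00129V* = 0.763, so V* = 591.
Substitute into dV/dt = 0: 0.674(1 - 591/1240) = 0.0179P*.
The bracket is 0.523, giving P* = 0.353/0.0179 = 19.7.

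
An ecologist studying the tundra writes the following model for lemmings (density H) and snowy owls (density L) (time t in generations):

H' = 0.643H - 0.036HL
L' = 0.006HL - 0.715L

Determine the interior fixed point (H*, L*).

Set dL/dt = 0 with L > 0: 0.006H - 0.715 = 0, so H* = 0.715/0.006 = 119.
Set dH/dt = 0 with H > 0: 0.643 - 0.036L = 0, so L* = 0.643/0.036 = 17.9.

H* ≈ 119, L* ≈ 17.9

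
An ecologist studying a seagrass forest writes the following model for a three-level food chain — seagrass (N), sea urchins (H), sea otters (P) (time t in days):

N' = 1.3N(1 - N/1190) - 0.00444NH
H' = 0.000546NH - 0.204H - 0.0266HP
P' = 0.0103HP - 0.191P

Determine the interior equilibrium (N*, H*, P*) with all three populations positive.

From dP/dt = 0: 0.0103H* = 0.191, so H* = 18.5.
From dN/dt = 0: 1.3(1 - N*/1190) = 0.00444·18.5, giving N* = 1190·(1 - 0.0633) = 1110.
From dH/dt = 0: 0.000546·1110 - 0.204 = 0.0266P*, so P* = 0.405/0.0266 = 15.2.

N* ≈ 1110, H* ≈ 18.5, P* ≈ 15.2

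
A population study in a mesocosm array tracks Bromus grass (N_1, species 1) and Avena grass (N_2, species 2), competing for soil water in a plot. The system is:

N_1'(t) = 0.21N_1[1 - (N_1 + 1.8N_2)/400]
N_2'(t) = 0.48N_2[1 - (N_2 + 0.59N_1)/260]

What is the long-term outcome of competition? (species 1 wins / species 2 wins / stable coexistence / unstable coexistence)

Compare the nullcline intercepts: K1/α12 = 400/1.8 = 222 < K2 = 260; K2/α21 = 260/0.59 = 441 > K1 = 400.
Since the inequalities point opposite ways, species 2 can invade but species 1 cannot.

species 2 excludes species 1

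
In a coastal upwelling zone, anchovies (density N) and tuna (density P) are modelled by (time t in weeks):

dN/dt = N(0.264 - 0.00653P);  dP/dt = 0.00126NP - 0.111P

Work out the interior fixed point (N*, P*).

N* ≈ 88.1, P* ≈ 40.4

Set dP/dt = 0 with P > 0: 0.00126N - 0.111 = 0, so N* = 0.111/0.00126 = 88.1.
Set dN/dt = 0 with N > 0: 0.264 - 0.00653P = 0, so P* = 0.264/0.00653 = 40.4.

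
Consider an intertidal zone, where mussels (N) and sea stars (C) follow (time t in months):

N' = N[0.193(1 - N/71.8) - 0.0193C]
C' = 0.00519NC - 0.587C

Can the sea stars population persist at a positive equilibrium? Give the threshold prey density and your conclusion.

Threshold N = 113; K < 113, so no, the predator goes extinct.

The predator equation gives dC/dt > 0 only when N > 0.587/0.00519 = 113.
Without the predator, N → K = 71.8. Since 71.8 < 113, the predator cannot invade.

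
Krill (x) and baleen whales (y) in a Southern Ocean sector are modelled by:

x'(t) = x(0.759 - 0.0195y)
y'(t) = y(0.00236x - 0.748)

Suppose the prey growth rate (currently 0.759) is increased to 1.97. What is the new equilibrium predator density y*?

y* ≈ 101

At the interior fixed point, setting dx/dt = 0 with x > 0 fixes y* = (prey growth rate)/(xy coefficient) — independent of the other coefficients.
With the change, y* = 1.97/0.0195 = 101; it rises from 38.9.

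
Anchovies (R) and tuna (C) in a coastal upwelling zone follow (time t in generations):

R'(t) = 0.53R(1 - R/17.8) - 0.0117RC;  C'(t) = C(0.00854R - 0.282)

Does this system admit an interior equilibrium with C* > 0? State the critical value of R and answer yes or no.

The predator equation gives dC/dt > 0 only when R > 0.282/0.00854 = 33.
Without the predator, R → K = 17.8. Since 17.8 < 33, the predator cannot invade.

Threshold R = 33; K < 33, so no, the predator goes extinct.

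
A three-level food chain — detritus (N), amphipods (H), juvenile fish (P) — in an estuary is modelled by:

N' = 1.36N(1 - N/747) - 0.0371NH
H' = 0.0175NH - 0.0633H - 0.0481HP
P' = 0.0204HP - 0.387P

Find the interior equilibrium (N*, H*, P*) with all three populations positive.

From dP/dt = 0: 0.0204H* = 0.387, so H* = 19.
From dN/dt = 0: 1.36(1 - N*/747) = 0.0371·19, giving N* = 747·(1 - 0.518) = 360.
From dH/dt = 0: 0.0175·360 - 0.0633 = 0.0481P*, so P* = 6.24/0.0481 = 130.

N* ≈ 360, H* ≈ 19, P* ≈ 130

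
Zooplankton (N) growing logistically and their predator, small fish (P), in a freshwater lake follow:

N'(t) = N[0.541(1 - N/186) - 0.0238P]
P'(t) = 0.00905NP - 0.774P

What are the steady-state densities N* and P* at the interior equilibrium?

From dP/dt = 0 with P > 0: 0.00905N* = 0.774, so N* = 85.5.
Substitute into dN/dt = 0: 0.541(1 - 85.5/186) = 0.0238P*.
The bracket is 0.54, giving P* = 0.292/0.0238 = 12.3.

N* ≈ 85.5, P* ≈ 12.3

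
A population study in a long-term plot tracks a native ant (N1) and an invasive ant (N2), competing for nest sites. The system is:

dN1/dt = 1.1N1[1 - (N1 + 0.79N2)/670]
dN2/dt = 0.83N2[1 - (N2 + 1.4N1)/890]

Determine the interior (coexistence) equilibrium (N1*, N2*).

N1* ≈ 312, N2* ≈ 453

Setting both brackets to zero gives the nullclines N1 + 0.79N2 = 670 and 1.4N1 + N2 = 890.
Substituting N2 = 890 - 1.4N1 into the first: N1(1 - 0.79·1.4) = 670 - 0.79·890.
So N1* = -33.1/-0.106 = 312, and then N2* = 890 - 1.4·312 = 453.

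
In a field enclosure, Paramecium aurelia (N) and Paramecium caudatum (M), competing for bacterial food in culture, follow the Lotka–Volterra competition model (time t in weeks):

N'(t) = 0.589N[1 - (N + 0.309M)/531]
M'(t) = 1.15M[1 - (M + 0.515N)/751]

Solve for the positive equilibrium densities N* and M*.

Setting both brackets to zero gives the nullclines N + 0.309M = 531 and 0.515N + M = 751.
Substituting M = 751 - 0.515N into the first: N(1 - 0.309·0.515) = 531 - 0.309·751.
So N* = 299/0.841 = 356, and then M* = 751 - 0.515·356 = 568.

N* ≈ 356, M* ≈ 568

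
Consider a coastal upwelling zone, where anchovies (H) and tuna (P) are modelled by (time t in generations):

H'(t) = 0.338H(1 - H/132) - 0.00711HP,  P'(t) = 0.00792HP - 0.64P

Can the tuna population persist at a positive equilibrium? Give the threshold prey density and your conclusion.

Threshold H = 80.8; K > 80.8, so yes, the predator persists.

The predator equation gives dP/dt > 0 only when H > 0.64/0.00792 = 80.8.
Without the predator, H → K = 132. Since 132 > 80.8, the predator can invade and persist.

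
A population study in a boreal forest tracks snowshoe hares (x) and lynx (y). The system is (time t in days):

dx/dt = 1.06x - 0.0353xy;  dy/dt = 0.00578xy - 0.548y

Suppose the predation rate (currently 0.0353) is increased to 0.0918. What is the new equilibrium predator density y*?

y* ≈ 11.5

At the interior fixed point, setting dx/dt = 0 with x > 0 fixes y* = (prey growth rate)/(xy coefficient) — independent of the other coefficients.
With the change, y* = 1.06/0.0918 = 11.5; it falls from 30.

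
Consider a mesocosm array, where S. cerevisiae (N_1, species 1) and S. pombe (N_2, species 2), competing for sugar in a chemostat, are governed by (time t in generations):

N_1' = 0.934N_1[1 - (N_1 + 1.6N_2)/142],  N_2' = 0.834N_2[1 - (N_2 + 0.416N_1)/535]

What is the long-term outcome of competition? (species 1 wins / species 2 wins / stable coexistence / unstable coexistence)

Compare the nullcline intercepts: K1/α12 = 142/1.6 = 88.8 < K2 = 535; K2/α21 = 535/0.416 = 1290 > K1 = 142.
Since the inequalities point opposite ways, species 2 can invade but species 1 cannot.

species 2 excludes species 1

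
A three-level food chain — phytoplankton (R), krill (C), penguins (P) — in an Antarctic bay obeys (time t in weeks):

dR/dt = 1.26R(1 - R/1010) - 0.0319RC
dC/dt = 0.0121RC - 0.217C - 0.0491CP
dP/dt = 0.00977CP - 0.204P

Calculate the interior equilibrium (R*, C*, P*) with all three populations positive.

From dP/dt = 0: 0.00977C* = 0.204, so C* = 20.9.
From dR/dt = 0: 1.26(1 - R*/1010) = 0.0319·20.9, giving R* = 1010·(1 - 0.529) = 476.
From dC/dt = 0: 0.0121·476 - 0.217 = 0.0491P*, so P* = 5.54/0.0491 = 113.

R* ≈ 476, C* ≈ 20.9, P* ≈ 113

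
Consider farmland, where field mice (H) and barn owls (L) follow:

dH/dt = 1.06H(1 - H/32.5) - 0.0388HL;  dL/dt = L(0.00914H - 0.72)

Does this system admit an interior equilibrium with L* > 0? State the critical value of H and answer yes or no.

The predator equation gives dL/dt > 0 only when H > 0.72/0.00914 = 78.8.
Without the predator, H → K = 32.5. Since 32.5 < 78.8, the predator cannot invade.

Threshold H = 78.8; K < 78.8, so no, the predator goes extinct.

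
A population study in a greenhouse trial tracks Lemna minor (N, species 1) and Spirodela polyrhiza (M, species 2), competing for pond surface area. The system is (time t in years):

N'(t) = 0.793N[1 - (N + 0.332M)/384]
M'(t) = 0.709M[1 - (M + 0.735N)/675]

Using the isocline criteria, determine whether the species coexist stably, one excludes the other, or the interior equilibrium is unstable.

Compare the nullcline intercepts: K1/α12 = 384/0.332 = 1160 > K2 = 675; K2/α21 = 675/0.735 = 918 > K1 = 384.
Since both inequalities hold, each species can invade when rare, so the interior equilibrium is stable.

stable coexistence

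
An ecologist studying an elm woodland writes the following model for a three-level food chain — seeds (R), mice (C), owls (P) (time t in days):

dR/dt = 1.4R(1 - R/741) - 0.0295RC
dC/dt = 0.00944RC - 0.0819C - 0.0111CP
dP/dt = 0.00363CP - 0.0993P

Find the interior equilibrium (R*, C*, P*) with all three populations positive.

From dP/dt = 0: 0.00363C* = 0.0993, so C* = 27.4.
From dR/dt = 0: 1.4(1 - R*/741) = 0.0295·27.4, giving R* = 741·(1 - 0.576) = 314.
From dC/dt = 0: 0.00944·314 - 0.0819 = 0.0111P*, so P* = 2.88/0.0111 = 260.

R* ≈ 314, C* ≈ 27.4, P* ≈ 260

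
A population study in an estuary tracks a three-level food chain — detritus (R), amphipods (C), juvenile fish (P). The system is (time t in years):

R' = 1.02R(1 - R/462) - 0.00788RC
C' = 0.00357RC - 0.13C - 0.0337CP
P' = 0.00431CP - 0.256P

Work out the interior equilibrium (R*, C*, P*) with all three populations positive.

From dP/dt = 0: 0.00431C* = 0.256, so C* = 59.4.
From dR/dt = 0: 1.02(1 - R*/462) = 0.00788·59.4, giving R* = 462·(1 - 0.459) = 250.
From dC/dt = 0: 0.00357·250 - 0.13 = 0.0337P*, so P* = 0.763/0.0337 = 22.6.

R* ≈ 250, C* ≈ 59.4, P* ≈ 22.6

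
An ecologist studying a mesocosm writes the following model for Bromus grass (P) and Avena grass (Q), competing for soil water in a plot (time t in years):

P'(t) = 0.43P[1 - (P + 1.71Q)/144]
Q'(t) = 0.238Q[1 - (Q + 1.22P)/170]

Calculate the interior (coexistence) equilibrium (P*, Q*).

Setting both brackets to zero gives the nullclines P + 1.71Q = 144 and 1.22P + Q = 170.
Substituting Q = 170 - 1.22P into the first: P(1 - 1.71·1.22) = 144 - 1.71·170.
So P* = -147/-1.09 = 135, and then Q* = 170 - 1.22·135 = 5.23.

P* ≈ 135, Q* ≈ 5.23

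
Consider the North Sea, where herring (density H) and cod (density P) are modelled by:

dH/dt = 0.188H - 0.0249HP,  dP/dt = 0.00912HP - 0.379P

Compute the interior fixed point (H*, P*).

Set dP/dt = 0 with P > 0: 0.00912H - 0.379 = 0, so H* = 0.379/0.00912 = 41.6.
Set dH/dt = 0 with H > 0: 0.188 - 0.0249P = 0, so P* = 0.188/0.0249 = 7.55.

H* ≈ 41.6, P* ≈ 7.55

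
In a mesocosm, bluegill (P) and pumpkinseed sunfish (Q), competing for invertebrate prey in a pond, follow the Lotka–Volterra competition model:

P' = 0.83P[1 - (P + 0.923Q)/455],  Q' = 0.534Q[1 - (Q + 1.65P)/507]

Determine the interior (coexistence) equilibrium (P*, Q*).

P* ≈ 24.8, Q* ≈ 466

Setting both brackets to zero gives the nullclines P + 0.923Q = 455 and 1.65P + Q = 507.
Substituting Q = 507 - 1.65P into the first: P(1 - 0.923·1.65) = 455 - 0.923·507.
So P* = -13/-0.523 = 24.8, and then Q* = 507 - 1.65·24.8 = 466.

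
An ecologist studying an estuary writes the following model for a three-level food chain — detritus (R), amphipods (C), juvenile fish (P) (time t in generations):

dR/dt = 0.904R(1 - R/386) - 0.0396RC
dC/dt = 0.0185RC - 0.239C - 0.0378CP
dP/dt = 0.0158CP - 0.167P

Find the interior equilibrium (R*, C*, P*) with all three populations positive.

From dP/dt = 0: 0.0158C* = 0.167, so C* = 10.6.
From dR/dt = 0: 0.904(1 - R*/386) = 0.0396·10.6, giving R* = 386·(1 - 0.463) = 207.
From dC/dt = 0: 0.0185·207 - 0.239 = 0.0378P*, so P* = 3.6/0.0378 = 95.1.

R* ≈ 207, C* ≈ 10.6, P* ≈ 95.1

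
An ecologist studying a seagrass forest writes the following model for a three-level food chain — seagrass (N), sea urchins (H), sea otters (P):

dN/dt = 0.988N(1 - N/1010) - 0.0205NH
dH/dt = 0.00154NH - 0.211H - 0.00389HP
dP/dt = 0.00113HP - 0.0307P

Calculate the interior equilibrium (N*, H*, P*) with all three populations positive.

From dP/dt = 0: 0.00113H* = 0.0307, so H* = 27.2.
From dN/dt = 0: 0.988(1 - N*/1010) = 0.0205·27.2, giving N* = 1010·(1 - 0.564) = 441.
From dH/dt = 0: 0.00154·441 - 0.211 = 0.00389P*, so P* = 0.468/0.00389 = 120.

N* ≈ 441, H* ≈ 27.2, P* ≈ 120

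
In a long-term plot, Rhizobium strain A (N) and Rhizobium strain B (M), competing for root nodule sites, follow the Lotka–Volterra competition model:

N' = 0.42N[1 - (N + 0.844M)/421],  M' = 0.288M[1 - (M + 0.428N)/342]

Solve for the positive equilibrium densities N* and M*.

N* ≈ 207, M* ≈ 253

Setting both brackets to zero gives the nullclines N + 0.844M = 421 and 0.428N + M = 342.
Substituting M = 342 - 0.428N into the first: N(1 - 0.844·0.428) = 421 - 0.844·342.
So N* = 132/0.639 = 207, and then M* = 342 - 0.428·207 = 253.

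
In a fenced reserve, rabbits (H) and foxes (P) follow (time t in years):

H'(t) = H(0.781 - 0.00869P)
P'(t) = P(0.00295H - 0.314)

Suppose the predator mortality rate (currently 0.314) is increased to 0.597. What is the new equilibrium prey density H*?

H* ≈ 202

At the interior fixed point, setting dP/dt = 0 with P > 0 fixes H* = (predator death rate)/(HP coefficient) — independent of the other coefficients.
With the change, H* = 0.597/0.00295 = 202; it rises from 106.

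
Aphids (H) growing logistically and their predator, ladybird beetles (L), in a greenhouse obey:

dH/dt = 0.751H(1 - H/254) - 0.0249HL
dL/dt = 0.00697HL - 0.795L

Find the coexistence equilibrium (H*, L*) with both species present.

H* ≈ 114, L* ≈ 16.6

From dL/dt = 0 with L > 0: 0.00697H* = 0.795, so H* = 114.
Substitute into dH/dt = 0: 0.751(1 - 114/254) = 0.0249L*.
The bracket is 0.551, giving L* = 0.414/0.0249 = 16.6.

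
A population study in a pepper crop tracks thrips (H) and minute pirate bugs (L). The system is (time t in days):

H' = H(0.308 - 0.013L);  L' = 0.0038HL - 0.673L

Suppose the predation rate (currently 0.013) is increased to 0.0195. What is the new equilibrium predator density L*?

L* ≈ 15.8

At the interior fixed point, setting dH/dt = 0 with H > 0 fixes L* = (prey growth rate)/(HL coefficient) — independent of the other coefficients.
With the change, L* = 0.308/0.0195 = 15.8; it falls from 23.7.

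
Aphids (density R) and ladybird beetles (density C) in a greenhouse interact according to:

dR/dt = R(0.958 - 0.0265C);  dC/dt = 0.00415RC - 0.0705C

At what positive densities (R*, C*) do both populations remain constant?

R* ≈ 17, C* ≈ 36.2

Set dC/dt = 0 with C > 0: 0.00415R - 0.0705 = 0, so R* = 0.0705/0.00415 = 17.
Set dR/dt = 0 with R > 0: 0.958 - 0.0265C = 0, so C* = 0.958/0.0265 = 36.2.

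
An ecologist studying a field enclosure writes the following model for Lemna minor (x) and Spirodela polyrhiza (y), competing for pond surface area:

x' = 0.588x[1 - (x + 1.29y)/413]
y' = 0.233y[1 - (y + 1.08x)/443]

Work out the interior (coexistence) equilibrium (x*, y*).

Setting both brackets to zero gives the nullclines x + 1.29y = 413 and 1.08x + y = 443.
Substituting y = 443 - 1.08x into the first: x(1 - 1.29·1.08) = 413 - 1.29·443.
So x* = -158/-0.393 = 403, and then y* = 443 - 1.08·403 = 7.73.

x* ≈ 403, y* ≈ 7.73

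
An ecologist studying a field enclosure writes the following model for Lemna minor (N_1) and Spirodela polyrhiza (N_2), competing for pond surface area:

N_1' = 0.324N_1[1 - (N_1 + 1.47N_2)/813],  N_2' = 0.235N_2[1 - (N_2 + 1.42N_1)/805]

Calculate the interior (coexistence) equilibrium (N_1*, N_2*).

N_1* ≈ 341, N_2* ≈ 321

Setting both brackets to zero gives the nullclines N_1 + 1.47N_2 = 813 and 1.42N_1 + N_2 = 805.
Substituting N_2 = 805 - 1.42N_1 into the first: N_1(1 - 1.47·1.42) = 813 - 1.47·805.
So N_1* = -370/-1.09 = 341, and then N_2* = 805 - 1.42·341 = 321.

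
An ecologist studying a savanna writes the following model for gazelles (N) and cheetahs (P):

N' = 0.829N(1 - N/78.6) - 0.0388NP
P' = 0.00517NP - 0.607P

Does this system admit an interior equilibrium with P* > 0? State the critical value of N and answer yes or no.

Threshold N = 117; K < 117, so no, the predator goes extinct.

The predator equation gives dP/dt > 0 only when N > 0.607/0.00517 = 117.
Without the predator, N → K = 78.6. Since 78.6 < 117, the predator cannot invade.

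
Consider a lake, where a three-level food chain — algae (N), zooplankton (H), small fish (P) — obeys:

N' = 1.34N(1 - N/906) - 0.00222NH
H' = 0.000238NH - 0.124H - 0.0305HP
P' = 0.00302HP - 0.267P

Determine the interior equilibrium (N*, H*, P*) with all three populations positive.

N* ≈ 773, H* ≈ 88.4, P* ≈ 1.97

From dP/dt = 0: 0.00302H* = 0.267, so H* = 88.4.
From dN/dt = 0: 1.34(1 - N*/906) = 0.00222·88.4, giving N* = 906·(1 - 0.146) = 773.
From dH/dt = 0: 0.000238·773 - 0.124 = 0.0305P*, so P* = 0.06/0.0305 = 1.97.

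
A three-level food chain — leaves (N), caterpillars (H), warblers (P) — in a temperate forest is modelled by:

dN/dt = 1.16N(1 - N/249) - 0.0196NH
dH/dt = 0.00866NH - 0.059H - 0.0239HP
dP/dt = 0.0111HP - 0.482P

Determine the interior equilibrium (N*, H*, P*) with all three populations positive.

N* ≈ 66.3, H* ≈ 43.4, P* ≈ 21.6

From dP/dt = 0: 0.0111H* = 0.482, so H* = 43.4.
From dN/dt = 0: 1.16(1 - N*/249) = 0.0196·43.4, giving N* = 249·(1 - 0.734) = 66.3.
From dH/dt = 0: 0.00866·66.3 - 0.059 = 0.0239P*, so P* = 0.515/0.0239 = 21.6.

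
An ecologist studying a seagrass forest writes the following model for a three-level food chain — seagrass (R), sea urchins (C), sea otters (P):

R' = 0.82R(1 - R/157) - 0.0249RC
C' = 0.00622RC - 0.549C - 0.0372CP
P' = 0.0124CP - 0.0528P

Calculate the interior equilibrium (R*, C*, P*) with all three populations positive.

R* ≈ 137, C* ≈ 4.26, P* ≈ 8.1

From dP/dt = 0: 0.0124C* = 0.0528, so C* = 4.26.
From dR/dt = 0: 0.82(1 - R*/157) = 0.0249·4.26, giving R* = 157·(1 - 0.129) = 137.
From dC/dt = 0: 0.00622·137 - 0.549 = 0.0372P*, so P* = 0.301/0.0372 = 8.1.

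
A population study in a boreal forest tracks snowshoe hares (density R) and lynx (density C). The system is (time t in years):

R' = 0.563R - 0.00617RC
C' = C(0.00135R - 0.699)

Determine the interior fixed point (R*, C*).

R* ≈ 518, C* ≈ 91.2

Set dC/dt = 0 with C > 0: 0.00135R - 0.699 = 0, so R* = 0.699/0.00135 = 518.
Set dR/dt = 0 with R > 0: 0.563 - 0.00617C = 0, so C* = 0.563/0.00617 = 91.2.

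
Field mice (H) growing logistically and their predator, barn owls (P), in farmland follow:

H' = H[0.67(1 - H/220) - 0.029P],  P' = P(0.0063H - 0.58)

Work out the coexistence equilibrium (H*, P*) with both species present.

From dP/dt = 0 with P > 0: 0.0063H* = 0.58, so H* = 92.1.
Substitute into dH/dt = 0: 0.67(1 - 92.1/220) = 0.029P*.
The bracket is 0.582, giving P* = 0.39/0.029 = 13.4.

H* ≈ 92.1, P* ≈ 13.4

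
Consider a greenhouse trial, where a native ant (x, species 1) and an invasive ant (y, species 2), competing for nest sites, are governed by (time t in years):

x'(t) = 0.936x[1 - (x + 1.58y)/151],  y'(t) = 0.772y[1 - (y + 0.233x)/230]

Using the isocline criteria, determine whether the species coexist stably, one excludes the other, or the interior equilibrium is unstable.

Compare the nullcline intercepts: K1/α12 = 151/1.58 = 95.6 < K2 = 230; K2/α21 = 230/0.233 = 987 > K1 = 151.
Since the inequalities point opposite ways, species 2 can invade but species 1 cannot.

species 2 excludes species 1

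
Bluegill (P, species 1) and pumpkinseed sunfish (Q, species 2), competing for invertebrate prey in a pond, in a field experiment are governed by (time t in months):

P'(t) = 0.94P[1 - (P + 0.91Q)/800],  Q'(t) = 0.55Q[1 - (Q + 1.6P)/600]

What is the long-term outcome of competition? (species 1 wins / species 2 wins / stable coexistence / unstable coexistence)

species 1 excludes species 2

Compare the nullcline intercepts: K1/α12 = 800/0.91 = 879 > K2 = 600; K2/α21 = 600/1.6 = 375 < K1 = 800.
Since the inequalities point opposite ways, species 1 can invade but species 2 cannot.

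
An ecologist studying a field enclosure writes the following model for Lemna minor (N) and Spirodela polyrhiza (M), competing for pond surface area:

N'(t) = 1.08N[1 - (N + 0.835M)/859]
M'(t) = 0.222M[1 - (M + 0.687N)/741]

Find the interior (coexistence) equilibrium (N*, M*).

Setting both brackets to zero gives the nullclines N + 0.835M = 859 and 0.687N + M = 741.
Substituting M = 741 - 0.687N into the first: N(1 - 0.835·0.687) = 859 - 0.835·741.
So N* = 240/0.426 = 564, and then M* = 741 - 0.687·564 = 354.

N* ≈ 564, M* ≈ 354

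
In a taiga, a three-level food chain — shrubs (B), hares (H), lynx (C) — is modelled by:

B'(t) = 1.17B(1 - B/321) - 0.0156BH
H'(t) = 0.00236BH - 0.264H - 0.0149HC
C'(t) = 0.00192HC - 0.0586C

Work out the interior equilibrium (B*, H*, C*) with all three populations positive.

B* ≈ 190, H* ≈ 30.5, C* ≈ 12.4

From dC/dt = 0: 0.00192H* = 0.0586, so H* = 30.5.
From dB/dt = 0: 1.17(1 - B*/321) = 0.0156·30.5, giving B* = 321·(1 - 0.407) = 190.
From dH/dt = 0: 0.00236·190 - 0.264 = 0.0149C*, so C* = 0.185/0.0149 = 12.4.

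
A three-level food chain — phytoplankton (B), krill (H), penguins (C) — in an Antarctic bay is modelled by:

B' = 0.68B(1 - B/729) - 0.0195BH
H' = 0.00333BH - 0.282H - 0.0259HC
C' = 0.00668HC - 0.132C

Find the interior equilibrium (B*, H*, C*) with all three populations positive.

From dC/dt = 0: 0.00668H* = 0.132, so H* = 19.8.
From dB/dt = 0: 0.68(1 - B*/729) = 0.0195·19.8, giving B* = 729·(1 - 0.567) = 316.
From dH/dt = 0: 0.00333·316 - 0.282 = 0.0259C*, so C* = 0.77/0.0259 = 29.7.

B* ≈ 316, H* ≈ 19.8, C* ≈ 29.7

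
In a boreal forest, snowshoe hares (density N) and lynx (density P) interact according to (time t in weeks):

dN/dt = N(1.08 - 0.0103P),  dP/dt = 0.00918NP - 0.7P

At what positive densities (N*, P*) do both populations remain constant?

N* ≈ 76.3, P* ≈ 105

Set dP/dt = 0 with P > 0: 0.00918N - 0.7 = 0, so N* = 0.7/0.00918 = 76.3.
Set dN/dt = 0 with N > 0: 1.08 - 0.0103P = 0, so P* = 1.08/0.0103 = 105.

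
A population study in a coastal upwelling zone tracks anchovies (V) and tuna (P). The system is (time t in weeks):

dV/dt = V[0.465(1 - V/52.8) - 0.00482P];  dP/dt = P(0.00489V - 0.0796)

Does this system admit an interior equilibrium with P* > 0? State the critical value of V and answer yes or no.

The predator equation gives dP/dt > 0 only when V > 0.0796/0.00489 = 16.3.
Without the predator, V → K = 52.8. Since 52.8 > 16.3, the predator can invade and persist.

Threshold V = 16.3; K > 16.3, so yes, the predator persists.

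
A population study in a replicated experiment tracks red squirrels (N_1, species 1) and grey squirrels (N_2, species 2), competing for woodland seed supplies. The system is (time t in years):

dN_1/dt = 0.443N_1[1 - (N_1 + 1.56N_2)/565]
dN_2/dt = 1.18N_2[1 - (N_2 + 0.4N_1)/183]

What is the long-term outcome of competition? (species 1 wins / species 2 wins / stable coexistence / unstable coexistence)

species 1 excludes species 2

Compare the nullcline intercepts: K1/α12 = 565/1.56 = 362 > K2 = 183; K2/α21 = 183/0.4 = 458 < K1 = 565.
Since the inequalities point opposite ways, species 1 can invade but species 2 cannot.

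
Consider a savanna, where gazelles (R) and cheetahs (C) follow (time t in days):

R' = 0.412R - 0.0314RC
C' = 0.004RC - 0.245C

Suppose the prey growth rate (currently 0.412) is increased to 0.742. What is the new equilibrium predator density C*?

C* ≈ 23.6

At the interior fixed point, setting dR/dt = 0 with R > 0 fixes C* = (prey growth rate)/(RC coefficient) — independent of the other coefficients.
With the change, C* = 0.742/0.0314 = 23.6; it rises from 13.1.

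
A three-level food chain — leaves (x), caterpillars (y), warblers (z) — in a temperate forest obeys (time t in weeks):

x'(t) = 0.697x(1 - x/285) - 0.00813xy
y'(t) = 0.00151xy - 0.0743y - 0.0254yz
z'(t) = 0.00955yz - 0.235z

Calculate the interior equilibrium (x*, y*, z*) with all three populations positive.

x* ≈ 203, y* ≈ 24.6, z* ≈ 9.15

From dz/dt = 0: 0.00955y* = 0.235, so y* = 24.6.
From dx/dt = 0: 0.697(1 - x*/285) = 0.00813·24.6, giving x* = 285·(1 - 0.287) = 203.
From dy/dt = 0: 0.00151·203 - 0.0743 = 0.0254z*, so z* = 0.233/0.0254 = 9.15.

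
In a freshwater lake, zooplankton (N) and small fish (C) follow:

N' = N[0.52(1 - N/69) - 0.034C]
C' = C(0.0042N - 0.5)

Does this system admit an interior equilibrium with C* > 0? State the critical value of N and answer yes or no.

The predator equation gives dC/dt > 0 only when N > 0.5/0.0042 = 119.
Without the predator, N → K = 69. Since 69 < 119, the predator cannot invade.

Threshold N = 119; K < 119, so no, the predator goes extinct.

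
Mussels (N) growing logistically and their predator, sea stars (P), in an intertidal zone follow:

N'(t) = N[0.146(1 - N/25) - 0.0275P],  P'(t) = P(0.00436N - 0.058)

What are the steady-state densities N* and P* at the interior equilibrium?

N* ≈ 13.3, P* ≈ 2.48

From dP/dt = 0 with P > 0: 0.00436N* = 0.058, so N* = 13.3.
Substitute into dN/dt = 0: 0.146(1 - 13.3/25) = 0.0275P*.
The bracket is 0.468, giving P* = 0.0683/0.0275 = 2.48.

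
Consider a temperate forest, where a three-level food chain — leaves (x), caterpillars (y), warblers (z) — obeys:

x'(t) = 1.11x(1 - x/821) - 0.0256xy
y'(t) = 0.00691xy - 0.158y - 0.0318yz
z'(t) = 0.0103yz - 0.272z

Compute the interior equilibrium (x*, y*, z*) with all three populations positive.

x* ≈ 321, y* ≈ 26.4, z* ≈ 64.8

From dz/dt = 0: 0.0103y* = 0.272, so y* = 26.4.
From dx/dt = 0: 1.11(1 - x*/821) = 0.0256·26.4, giving x* = 821·(1 - 0.609) = 321.
From dy/dt = 0: 0.00691·321 - 0.158 = 0.0318z*, so z* = 2.06/0.0318 = 64.8.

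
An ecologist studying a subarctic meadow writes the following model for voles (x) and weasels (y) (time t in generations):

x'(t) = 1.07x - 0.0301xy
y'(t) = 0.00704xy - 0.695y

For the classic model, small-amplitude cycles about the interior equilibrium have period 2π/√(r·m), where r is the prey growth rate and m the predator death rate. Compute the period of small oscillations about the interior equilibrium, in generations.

Here r = 1.07 and m = 0.695, so r·m = 0.744.
ω = √0.744 = 0.862 per generation, hence T = 2π/ω ≈ 7.29 generations.

T ≈ 7.29 generations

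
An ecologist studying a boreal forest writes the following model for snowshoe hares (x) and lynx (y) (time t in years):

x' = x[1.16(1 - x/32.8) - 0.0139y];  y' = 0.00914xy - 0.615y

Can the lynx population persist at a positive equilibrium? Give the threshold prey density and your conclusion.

Threshold x = 67.3; K < 67.3, so no, the predator goes extinct.

The predator equation gives dy/dt > 0 only when x > 0.615/0.00914 = 67.3.
Without the predator, x → K = 32.8. Since 32.8 < 67.3, the predator cannot invade.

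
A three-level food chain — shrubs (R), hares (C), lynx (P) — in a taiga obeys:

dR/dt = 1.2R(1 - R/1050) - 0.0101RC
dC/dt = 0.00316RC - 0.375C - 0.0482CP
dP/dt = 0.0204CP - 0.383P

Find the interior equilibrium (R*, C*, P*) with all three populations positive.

From dP/dt = 0: 0.0204C* = 0.383, so C* = 18.8.
From dR/dt = 0: 1.2(1 - R*/1050) = 0.0101·18.8, giving R* = 1050·(1 - 0.158) = 884.
From dC/dt = 0: 0.00316·884 - 0.375 = 0.0482P*, so P* = 2.42/0.0482 = 50.2.

R* ≈ 884, C* ≈ 18.8, P* ≈ 50.2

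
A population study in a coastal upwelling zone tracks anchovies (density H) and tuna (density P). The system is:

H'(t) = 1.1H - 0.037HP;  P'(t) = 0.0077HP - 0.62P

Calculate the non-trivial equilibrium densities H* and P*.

Set dP/dt = 0 with P > 0: 0.0077H - 0.62 = 0, so H* = 0.62/0.0077 = 80.5.
Set dH/dt = 0 with H > 0: 1.1 - 0.037P = 0, so P* = 1.1/0.037 = 29.7.

H* ≈ 80.5, P* ≈ 29.7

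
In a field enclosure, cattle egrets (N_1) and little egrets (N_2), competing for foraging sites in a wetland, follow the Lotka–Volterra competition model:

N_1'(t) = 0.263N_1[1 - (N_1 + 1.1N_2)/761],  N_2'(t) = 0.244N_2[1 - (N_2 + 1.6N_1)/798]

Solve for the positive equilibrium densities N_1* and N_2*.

Setting both brackets to zero gives the nullclines N_1 + 1.1N_2 = 761 and 1.6N_1 + N_2 = 798.
Substituting N_2 = 798 - 1.6N_1 into the first: N_1(1 - 1.1·1.6) = 761 - 1.1·798.
So N_1* = -117/-0.76 = 154, and then N_2* = 798 - 1.6·154 = 552.

N_1* ≈ 154, N_2* ≈ 552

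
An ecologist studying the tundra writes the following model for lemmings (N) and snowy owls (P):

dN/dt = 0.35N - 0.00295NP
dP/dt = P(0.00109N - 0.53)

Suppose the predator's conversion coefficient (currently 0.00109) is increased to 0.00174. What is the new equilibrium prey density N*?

N* ≈ 305

At the interior fixed point, setting dP/dt = 0 with P > 0 fixes N* = (predator death rate)/(NP coefficient) — independent of the other coefficients.
With the change, N* = 0.53/0.00174 = 305; it falls from 486.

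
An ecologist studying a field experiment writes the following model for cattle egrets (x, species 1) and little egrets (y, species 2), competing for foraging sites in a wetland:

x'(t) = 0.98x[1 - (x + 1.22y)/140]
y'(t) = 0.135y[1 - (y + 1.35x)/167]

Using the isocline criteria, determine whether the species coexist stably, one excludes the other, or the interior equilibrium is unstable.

unstable coexistence (outcome depends on initial conditions)

Compare the nullcline intercepts: K1/α12 = 140/1.22 = 115 < K2 = 167; K2/α21 = 167/1.35 = 124 < K1 = 140.
Since both are reversed, neither can invade when rare; the interior point is a saddle.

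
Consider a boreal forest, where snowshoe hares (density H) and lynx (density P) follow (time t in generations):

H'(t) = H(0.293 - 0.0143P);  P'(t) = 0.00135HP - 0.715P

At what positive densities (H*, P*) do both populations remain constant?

Set dP/dt = 0 with P > 0: 0.00135H - 0.715 = 0, so H* = 0.715/0.00135 = 530.
Set dH/dt = 0 with H > 0: 0.293 - 0.0143P = 0, so P* = 0.293/0.0143 = 20.5.

H* ≈ 530, P* ≈ 20.5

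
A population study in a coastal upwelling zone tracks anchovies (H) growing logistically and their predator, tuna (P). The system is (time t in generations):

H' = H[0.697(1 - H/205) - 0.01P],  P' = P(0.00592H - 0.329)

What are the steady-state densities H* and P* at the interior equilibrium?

H* ≈ 55.6, P* ≈ 50.8

From dP/dt = 0 with P > 0: 0.00592H* = 0.329, so H* = 55.6.
Substitute into dH/dt = 0: 0.697(1 - 55.6/205) = 0.01P*.
The bracket is 0.729, giving P* = 0.508/0.01 = 50.8.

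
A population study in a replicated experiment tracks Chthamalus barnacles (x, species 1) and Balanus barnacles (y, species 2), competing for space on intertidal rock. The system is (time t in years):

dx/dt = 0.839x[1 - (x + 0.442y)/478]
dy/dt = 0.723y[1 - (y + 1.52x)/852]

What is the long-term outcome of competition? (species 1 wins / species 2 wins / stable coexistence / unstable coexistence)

Compare the nullcline intercepts: K1/α12 = 478/0.442 = 1080 > K2 = 852; K2/α21 = 852/1.52 = 561 > K1 = 478.
Since both inequalities hold, each species can invade when rare, so the interior equilibrium is stable.

stable coexistence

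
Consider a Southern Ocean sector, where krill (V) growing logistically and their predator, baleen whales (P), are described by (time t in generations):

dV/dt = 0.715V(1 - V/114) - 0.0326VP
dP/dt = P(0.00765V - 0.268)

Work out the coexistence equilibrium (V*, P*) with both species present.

From dP/dt = 0 with P > 0: 0.00765V* = 0.268, so V* = 35.
Substitute into dV/dt = 0: 0.715(1 - 35/114) = 0.0326P*.
The bracket is 0.693, giving P* = 0.495/0.0326 = 15.2.

V* ≈ 35, P* ≈ 15.2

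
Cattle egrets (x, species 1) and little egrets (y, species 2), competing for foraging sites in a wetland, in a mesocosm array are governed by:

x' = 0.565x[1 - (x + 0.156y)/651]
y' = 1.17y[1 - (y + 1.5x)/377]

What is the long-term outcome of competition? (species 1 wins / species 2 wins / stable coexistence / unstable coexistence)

species 1 excludes species 2

Compare the nullcline intercepts: K1/α12 = 651/0.156 = 4170 > K2 = 377; K2/α21 = 377/1.5 = 251 < K1 = 651.
Since the inequalities point opposite ways, species 1 can invade but species 2 cannot.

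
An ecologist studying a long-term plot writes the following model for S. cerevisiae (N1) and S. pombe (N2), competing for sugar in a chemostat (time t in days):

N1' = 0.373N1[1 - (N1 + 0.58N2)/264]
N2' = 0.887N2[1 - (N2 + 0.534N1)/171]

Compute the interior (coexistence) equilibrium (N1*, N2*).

Setting both brackets to zero gives the nullclines N1 + 0.58N2 = 264 and 0.534N1 + N2 = 171.
Substituting N2 = 171 - 0.534N1 into the first: N1(1 - 0.58·0.534) = 264 - 0.58·171.
So N1* = 165/0.69 = 239, and then N2* = 171 - 0.534·239 = 43.5.

N1* ≈ 239, N2* ≈ 43.5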